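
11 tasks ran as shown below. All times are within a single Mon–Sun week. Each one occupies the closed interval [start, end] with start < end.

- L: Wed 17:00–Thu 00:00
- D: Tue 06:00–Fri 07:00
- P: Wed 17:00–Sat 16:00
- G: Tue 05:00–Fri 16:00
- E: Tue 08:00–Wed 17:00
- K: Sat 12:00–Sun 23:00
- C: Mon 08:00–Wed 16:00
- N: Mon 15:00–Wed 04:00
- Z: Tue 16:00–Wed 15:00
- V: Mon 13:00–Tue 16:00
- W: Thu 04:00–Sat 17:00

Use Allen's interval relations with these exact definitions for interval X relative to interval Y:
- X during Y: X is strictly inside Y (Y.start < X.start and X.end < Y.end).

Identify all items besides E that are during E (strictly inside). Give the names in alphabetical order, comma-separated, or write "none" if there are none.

Z

Target E = [Tue 08:00, Wed 17:00].
C [Mon 08:00, Wed 16:00] → overlaps → no.
D [Tue 06:00, Fri 07:00] → contains → no.
G [Tue 05:00, Fri 16:00] → contains → no.
K [Sat 12:00, Sun 23:00] → after → no.
L [Wed 17:00, Thu 00:00] → met-by → no.
N [Mon 15:00, Wed 04:00] → overlaps → no.
P [Wed 17:00, Sat 16:00] → met-by → no.
V [Mon 13:00, Tue 16:00] → overlaps → no.
W [Thu 04:00, Sat 17:00] → after → no.
Z [Tue 16:00, Wed 15:00] → during → yes.
Result: Z.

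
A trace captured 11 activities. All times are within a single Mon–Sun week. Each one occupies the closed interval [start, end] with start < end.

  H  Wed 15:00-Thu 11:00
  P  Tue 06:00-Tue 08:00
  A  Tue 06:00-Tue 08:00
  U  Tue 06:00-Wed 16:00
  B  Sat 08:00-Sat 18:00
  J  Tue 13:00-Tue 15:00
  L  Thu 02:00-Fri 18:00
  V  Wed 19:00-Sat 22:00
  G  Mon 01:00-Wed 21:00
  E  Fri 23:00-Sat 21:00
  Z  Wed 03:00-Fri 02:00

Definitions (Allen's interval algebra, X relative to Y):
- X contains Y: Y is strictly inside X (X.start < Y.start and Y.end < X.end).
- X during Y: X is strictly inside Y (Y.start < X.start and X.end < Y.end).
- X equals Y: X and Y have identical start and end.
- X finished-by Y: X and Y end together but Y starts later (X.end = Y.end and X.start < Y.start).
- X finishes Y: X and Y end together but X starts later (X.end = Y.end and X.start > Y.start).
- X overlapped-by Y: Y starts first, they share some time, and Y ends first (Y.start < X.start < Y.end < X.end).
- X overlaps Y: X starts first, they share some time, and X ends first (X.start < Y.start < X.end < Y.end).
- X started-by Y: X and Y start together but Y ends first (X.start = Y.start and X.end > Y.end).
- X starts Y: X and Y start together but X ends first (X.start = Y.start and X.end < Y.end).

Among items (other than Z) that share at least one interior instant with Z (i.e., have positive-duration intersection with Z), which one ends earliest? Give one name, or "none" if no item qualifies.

Target Z = [Wed 03:00, Fri 02:00].
A [Tue 06:00, Tue 08:00] → before → excluded.
B [Sat 08:00, Sat 18:00] → after → excluded.
E [Fri 23:00, Sat 21:00] → after → excluded.
G [Mon 01:00, Wed 21:00] → overlaps → candidate.
H [Wed 15:00, Thu 11:00] → during → candidate.
J [Tue 13:00, Tue 15:00] → before → excluded.
L [Thu 02:00, Fri 18:00] → overlapped-by → candidate.
P [Tue 06:00, Tue 08:00] → before → excluded.
U [Tue 06:00, Wed 16:00] → overlaps → candidate.
V [Wed 19:00, Sat 22:00] → overlapped-by → candidate.
Among candidates, earliest end is Wed 16:00 → U.

U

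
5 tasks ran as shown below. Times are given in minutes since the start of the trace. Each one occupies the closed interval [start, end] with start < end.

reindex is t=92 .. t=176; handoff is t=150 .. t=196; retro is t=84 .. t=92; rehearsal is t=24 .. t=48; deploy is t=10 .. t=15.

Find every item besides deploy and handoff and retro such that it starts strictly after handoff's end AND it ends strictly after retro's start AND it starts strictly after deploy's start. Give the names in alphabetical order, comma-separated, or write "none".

none

Conditions: its start is strictly after handoff's end (X.start > t=196) AND its end is strictly after retro's start (X.end > t=84) AND its start is strictly after deploy's start (X.start > t=10).
rehearsal: start t=24 > t=196? ✗; end t=48 > t=84? ✗; start t=24 > t=10? ✓ → no.
reindex: start t=92 > t=196? ✗; end t=176 > t=84? ✓; start t=92 > t=10? ✓ → no.
Result: none.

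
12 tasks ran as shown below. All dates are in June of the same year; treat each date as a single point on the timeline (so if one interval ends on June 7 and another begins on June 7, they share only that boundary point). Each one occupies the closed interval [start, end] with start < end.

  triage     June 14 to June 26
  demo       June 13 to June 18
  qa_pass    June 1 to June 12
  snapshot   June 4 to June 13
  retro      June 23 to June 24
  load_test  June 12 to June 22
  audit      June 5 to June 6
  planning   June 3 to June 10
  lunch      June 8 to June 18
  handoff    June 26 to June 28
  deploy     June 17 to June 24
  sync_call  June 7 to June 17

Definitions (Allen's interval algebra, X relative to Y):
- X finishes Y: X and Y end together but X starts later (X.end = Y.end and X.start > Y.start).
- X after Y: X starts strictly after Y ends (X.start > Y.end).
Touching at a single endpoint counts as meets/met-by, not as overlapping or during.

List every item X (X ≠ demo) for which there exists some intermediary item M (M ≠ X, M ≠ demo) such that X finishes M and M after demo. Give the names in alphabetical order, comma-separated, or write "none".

none

Target demo = [June 13, June 18].
Intermediaries M with M after demo: handoff, retro.
Via handoff — items with X finishes handoff: none.
Via retro — items with X finishes retro: none.
Union: none.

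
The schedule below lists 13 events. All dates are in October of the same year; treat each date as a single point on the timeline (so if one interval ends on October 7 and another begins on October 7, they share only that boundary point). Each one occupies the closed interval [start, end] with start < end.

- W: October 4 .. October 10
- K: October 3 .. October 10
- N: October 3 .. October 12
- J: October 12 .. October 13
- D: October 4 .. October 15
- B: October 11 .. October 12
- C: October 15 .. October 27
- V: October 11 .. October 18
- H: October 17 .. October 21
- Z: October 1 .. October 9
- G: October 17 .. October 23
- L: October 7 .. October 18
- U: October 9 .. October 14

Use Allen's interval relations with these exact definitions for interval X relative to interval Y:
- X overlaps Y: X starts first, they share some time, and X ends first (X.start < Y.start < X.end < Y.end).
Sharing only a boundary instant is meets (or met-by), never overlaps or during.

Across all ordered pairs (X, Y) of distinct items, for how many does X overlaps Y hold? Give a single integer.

23

Checking all 156 ordered pairs for relation 'overlaps'; matching pairs in alphabetical order:
(D, L): D overlaps L ✓
(D, V): D overlaps V ✓
(K, D): K overlaps D ✓
(K, L): K overlaps L ✓
(K, U): K overlaps U ✓
(L, C): L overlaps C ✓
(L, G): L overlaps G ✓
(L, H): L overlaps H ✓
(N, D): N overlaps D ✓
(N, L): N overlaps L ✓
(N, U): N overlaps U ✓
(N, V): N overlaps V ✓
(U, V): U overlaps V ✓
(V, C): V overlaps C ✓
(V, G): V overlaps G ✓
(V, H): V overlaps H ✓
(W, L): W overlaps L ✓
(W, U): W overlaps U ✓
(Z, D): Z overlaps D ✓
(Z, K): Z overlaps K ✓
(Z, L): Z overlaps L ✓
(Z, N): Z overlaps N ✓
(Z, W): Z overlaps W ✓
Count: 23.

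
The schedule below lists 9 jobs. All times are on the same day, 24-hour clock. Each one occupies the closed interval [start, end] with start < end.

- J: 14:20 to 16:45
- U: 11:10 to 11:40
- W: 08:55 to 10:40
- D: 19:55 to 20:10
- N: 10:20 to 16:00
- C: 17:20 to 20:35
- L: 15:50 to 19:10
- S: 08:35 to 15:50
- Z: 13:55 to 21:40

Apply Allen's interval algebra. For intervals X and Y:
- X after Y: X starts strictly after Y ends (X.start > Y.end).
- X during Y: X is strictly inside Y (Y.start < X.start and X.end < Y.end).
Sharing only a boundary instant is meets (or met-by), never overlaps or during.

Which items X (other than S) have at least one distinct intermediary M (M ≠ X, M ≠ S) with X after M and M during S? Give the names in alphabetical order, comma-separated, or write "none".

Target S = [08:35, 15:50].
Intermediaries M with M during S: U, W.
Via U — items with X after U: C, D, J, L, Z.
Via W — items with X after W: C, D, J, L, U, Z.
Union: C, D, J, L, U, Z.

C, D, J, L, U, Z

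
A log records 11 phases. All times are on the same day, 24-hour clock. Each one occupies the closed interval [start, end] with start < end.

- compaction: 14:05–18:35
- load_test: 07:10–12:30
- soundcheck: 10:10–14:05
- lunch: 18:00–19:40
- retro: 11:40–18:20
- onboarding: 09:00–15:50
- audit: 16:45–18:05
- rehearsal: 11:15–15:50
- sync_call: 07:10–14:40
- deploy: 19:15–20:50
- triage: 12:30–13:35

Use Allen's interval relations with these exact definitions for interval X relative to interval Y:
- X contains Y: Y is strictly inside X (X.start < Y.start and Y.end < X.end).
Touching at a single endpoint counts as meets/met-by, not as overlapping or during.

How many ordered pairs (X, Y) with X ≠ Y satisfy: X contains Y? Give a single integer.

Checking all 110 ordered pairs for relation 'contains'; matching pairs in alphabetical order:
(compaction, audit): compaction contains audit ✓
(onboarding, soundcheck): onboarding contains soundcheck ✓
(onboarding, triage): onboarding contains triage ✓
(rehearsal, triage): rehearsal contains triage ✓
(retro, audit): retro contains audit ✓
(retro, triage): retro contains triage ✓
(soundcheck, triage): soundcheck contains triage ✓
(sync_call, soundcheck): sync_call contains soundcheck ✓
(sync_call, triage): sync_call contains triage ✓
Count: 9.

9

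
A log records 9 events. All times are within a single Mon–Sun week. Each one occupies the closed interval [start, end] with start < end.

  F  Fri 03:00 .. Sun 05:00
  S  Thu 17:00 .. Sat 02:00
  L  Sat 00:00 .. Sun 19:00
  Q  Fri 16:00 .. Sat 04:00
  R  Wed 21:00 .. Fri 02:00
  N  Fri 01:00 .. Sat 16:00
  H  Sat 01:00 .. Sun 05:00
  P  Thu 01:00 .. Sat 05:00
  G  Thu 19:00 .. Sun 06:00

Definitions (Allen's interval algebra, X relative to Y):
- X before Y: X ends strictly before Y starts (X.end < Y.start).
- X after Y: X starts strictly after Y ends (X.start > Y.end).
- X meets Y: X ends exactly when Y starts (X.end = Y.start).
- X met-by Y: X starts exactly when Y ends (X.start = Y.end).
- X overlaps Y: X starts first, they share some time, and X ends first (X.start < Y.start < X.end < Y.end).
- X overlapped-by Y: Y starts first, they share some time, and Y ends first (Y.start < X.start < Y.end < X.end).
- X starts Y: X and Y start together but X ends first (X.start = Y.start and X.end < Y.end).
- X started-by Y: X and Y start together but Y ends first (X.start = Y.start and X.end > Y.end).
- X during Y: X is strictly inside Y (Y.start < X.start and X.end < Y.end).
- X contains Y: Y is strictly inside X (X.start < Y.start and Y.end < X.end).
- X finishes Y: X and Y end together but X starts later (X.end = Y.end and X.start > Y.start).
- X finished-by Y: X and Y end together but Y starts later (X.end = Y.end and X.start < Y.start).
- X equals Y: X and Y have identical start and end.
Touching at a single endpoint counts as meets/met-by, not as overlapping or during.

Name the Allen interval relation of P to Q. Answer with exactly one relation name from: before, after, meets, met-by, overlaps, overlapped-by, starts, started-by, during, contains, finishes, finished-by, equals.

P = [Thu 01:00, Sat 05:00]; Q = [Fri 16:00, Sat 04:00].
Compare endpoints: P.start < Q.start, P.start < Q.end, P.end > Q.start, P.end > Q.end.
That pattern is 'contains'.

contains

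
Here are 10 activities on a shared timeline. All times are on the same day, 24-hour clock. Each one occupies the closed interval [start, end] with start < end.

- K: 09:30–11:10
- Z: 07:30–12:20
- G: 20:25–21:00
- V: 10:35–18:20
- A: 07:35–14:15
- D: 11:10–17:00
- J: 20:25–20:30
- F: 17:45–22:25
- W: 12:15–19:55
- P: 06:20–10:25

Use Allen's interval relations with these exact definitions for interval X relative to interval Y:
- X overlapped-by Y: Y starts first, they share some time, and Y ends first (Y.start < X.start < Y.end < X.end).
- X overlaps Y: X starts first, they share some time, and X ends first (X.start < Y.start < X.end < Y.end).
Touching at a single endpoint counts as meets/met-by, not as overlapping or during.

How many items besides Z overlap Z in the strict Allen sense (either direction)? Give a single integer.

Target Z = [07:30, 12:20].
A [07:35, 14:15] → overlapped-by → counts.
D [11:10, 17:00] → overlapped-by → counts.
F [17:45, 22:25] → after → no.
G [20:25, 21:00] → after → no.
J [20:25, 20:30] → after → no.
K [09:30, 11:10] → during → no.
P [06:20, 10:25] → overlaps → counts.
V [10:35, 18:20] → overlapped-by → counts.
W [12:15, 19:55] → overlapped-by → counts.
Total: 5.

5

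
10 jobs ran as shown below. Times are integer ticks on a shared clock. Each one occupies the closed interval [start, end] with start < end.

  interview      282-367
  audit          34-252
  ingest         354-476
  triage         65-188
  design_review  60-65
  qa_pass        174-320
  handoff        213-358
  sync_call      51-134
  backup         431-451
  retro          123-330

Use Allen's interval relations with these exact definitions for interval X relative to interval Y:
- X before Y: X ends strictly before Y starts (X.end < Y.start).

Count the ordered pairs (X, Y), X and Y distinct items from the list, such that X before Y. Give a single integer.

Checking all 90 ordered pairs for relation 'before'; matching pairs in alphabetical order:
(audit, backup): audit before backup ✓
(audit, ingest): audit before ingest ✓
(audit, interview): audit before interview ✓
(design_review, backup): design_review before backup ✓
(design_review, handoff): design_review before handoff ✓
(design_review, ingest): design_review before ingest ✓
(design_review, interview): design_review before interview ✓
(design_review, qa_pass): design_review before qa_pass ✓
(design_review, retro): design_review before retro ✓
(handoff, backup): handoff before backup ✓
(interview, backup): interview before backup ✓
(qa_pass, backup): qa_pass before backup ✓
(qa_pass, ingest): qa_pass before ingest ✓
(retro, backup): retro before backup ✓
(retro, ingest): retro before ingest ✓
(sync_call, backup): sync_call before backup ✓
(sync_call, handoff): sync_call before handoff ✓
(sync_call, ingest): sync_call before ingest ✓
(sync_call, interview): sync_call before interview ✓
(sync_call, qa_pass): sync_call before qa_pass ✓
(triage, backup): triage before backup ✓
(triage, handoff): triage before handoff ✓
(triage, ingest): triage before ingest ✓
(triage, interview): triage before interview ✓
Count: 24.

24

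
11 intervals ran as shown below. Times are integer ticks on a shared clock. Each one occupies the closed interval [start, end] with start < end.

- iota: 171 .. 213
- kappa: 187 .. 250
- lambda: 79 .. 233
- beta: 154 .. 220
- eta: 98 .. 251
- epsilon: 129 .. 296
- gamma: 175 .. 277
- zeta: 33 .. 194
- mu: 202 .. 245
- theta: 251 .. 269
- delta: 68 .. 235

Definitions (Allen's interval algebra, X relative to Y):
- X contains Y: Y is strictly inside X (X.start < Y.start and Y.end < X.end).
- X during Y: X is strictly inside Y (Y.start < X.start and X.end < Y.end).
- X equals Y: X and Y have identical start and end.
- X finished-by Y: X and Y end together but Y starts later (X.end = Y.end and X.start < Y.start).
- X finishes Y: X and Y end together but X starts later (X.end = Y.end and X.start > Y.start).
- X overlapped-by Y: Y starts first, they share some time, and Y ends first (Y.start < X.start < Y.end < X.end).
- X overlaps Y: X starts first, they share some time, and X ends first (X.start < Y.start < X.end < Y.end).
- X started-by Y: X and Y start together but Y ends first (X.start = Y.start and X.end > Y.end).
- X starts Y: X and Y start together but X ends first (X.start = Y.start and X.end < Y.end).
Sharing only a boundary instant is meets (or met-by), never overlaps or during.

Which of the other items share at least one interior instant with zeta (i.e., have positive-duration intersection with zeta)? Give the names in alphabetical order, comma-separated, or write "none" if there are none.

Target zeta = [33, 194].
beta [154, 220] → overlapped-by → yes.
delta [68, 235] → overlapped-by → yes.
epsilon [129, 296] → overlapped-by → yes.
eta [98, 251] → overlapped-by → yes.
gamma [175, 277] → overlapped-by → yes.
iota [171, 213] → overlapped-by → yes.
kappa [187, 250] → overlapped-by → yes.
lambda [79, 233] → overlapped-by → yes.
mu [202, 245] → after → no.
theta [251, 269] → after → no.
Result: beta, delta, epsilon, eta, gamma, iota, kappa, lambda.

beta, delta, epsilon, eta, gamma, iota, kappa, lambda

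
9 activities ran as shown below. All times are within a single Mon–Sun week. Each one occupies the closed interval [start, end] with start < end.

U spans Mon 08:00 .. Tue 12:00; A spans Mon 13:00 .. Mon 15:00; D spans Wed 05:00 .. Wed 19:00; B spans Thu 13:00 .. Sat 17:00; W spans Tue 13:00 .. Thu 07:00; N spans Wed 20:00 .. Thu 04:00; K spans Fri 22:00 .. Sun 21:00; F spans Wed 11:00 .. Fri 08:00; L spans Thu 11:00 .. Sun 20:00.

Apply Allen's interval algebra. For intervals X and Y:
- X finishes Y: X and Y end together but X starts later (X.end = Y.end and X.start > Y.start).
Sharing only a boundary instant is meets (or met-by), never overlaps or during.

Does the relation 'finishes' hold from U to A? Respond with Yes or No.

No

U = [Mon 08:00, Tue 12:00], A = [Mon 13:00, Mon 15:00].
Actual relation of U to A: contains.
Asked whether 'finishes' holds → No.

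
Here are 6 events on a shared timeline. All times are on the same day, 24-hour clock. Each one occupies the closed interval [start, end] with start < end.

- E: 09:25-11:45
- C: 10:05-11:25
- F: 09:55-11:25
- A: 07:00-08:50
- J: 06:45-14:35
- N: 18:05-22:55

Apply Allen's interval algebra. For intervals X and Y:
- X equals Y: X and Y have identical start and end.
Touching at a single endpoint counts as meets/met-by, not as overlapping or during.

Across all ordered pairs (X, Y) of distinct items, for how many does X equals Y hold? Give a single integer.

Checking all 30 ordered pairs for relation 'equals'; matching pairs in alphabetical order:
No pair satisfies it.
Count: 0.

0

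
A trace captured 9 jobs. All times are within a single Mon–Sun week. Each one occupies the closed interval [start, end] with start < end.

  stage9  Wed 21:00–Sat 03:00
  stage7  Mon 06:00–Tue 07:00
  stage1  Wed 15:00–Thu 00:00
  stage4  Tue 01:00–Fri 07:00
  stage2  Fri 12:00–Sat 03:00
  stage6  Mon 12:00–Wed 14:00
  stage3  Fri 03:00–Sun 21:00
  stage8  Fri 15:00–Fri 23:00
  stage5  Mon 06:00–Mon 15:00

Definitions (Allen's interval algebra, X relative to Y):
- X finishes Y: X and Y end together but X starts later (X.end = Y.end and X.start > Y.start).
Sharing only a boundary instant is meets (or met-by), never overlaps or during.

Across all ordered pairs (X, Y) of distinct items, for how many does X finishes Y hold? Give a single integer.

1

Checking all 72 ordered pairs for relation 'finishes'; matching pairs in alphabetical order:
(stage2, stage9): stage2 finishes stage9 ✓
Count: 1.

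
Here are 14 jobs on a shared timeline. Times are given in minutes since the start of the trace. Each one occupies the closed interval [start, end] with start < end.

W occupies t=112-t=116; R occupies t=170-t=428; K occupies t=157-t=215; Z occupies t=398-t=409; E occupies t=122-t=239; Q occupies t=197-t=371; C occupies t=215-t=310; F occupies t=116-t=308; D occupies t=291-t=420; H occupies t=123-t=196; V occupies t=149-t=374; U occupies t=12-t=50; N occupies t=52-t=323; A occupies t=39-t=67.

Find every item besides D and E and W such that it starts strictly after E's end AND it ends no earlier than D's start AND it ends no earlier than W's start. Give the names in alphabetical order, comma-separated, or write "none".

Conditions: its start is strictly after E's end (X.start > t=239) AND its end is no earlier than D's start (X.end >= t=291) AND its end is no earlier than W's start (X.end >= t=112).
A: start t=39 > t=239? ✗; end t=67 >= t=291? ✗; end t=67 >= t=112? ✗ → no.
C: start t=215 > t=239? ✗; end t=310 >= t=291? ✓; end t=310 >= t=112? ✓ → no.
F: start t=116 > t=239? ✗; end t=308 >= t=291? ✓; end t=308 >= t=112? ✓ → no.
H: start t=123 > t=239? ✗; end t=196 >= t=291? ✗; end t=196 >= t=112? ✓ → no.
K: start t=157 > t=239? ✗; end t=215 >= t=291? ✗; end t=215 >= t=112? ✓ → no.
N: start t=52 > t=239? ✗; end t=323 >= t=291? ✓; end t=323 >= t=112? ✓ → no.
Q: start t=197 > t=239? ✗; end t=371 >= t=291? ✓; end t=371 >= t=112? ✓ → no.
R: start t=170 > t=239? ✗; end t=428 >= t=291? ✓; end t=428 >= t=112? ✓ → no.
U: start t=12 > t=239? ✗; end t=50 >= t=291? ✗; end t=50 >= t=112? ✗ → no.
V: start t=149 > t=239? ✗; end t=374 >= t=291? ✓; end t=374 >= t=112? ✓ → no.
Z: start t=398 > t=239? ✓; end t=409 >= t=291? ✓; end t=409 >= t=112? ✓ → yes.
Result: Z.

Z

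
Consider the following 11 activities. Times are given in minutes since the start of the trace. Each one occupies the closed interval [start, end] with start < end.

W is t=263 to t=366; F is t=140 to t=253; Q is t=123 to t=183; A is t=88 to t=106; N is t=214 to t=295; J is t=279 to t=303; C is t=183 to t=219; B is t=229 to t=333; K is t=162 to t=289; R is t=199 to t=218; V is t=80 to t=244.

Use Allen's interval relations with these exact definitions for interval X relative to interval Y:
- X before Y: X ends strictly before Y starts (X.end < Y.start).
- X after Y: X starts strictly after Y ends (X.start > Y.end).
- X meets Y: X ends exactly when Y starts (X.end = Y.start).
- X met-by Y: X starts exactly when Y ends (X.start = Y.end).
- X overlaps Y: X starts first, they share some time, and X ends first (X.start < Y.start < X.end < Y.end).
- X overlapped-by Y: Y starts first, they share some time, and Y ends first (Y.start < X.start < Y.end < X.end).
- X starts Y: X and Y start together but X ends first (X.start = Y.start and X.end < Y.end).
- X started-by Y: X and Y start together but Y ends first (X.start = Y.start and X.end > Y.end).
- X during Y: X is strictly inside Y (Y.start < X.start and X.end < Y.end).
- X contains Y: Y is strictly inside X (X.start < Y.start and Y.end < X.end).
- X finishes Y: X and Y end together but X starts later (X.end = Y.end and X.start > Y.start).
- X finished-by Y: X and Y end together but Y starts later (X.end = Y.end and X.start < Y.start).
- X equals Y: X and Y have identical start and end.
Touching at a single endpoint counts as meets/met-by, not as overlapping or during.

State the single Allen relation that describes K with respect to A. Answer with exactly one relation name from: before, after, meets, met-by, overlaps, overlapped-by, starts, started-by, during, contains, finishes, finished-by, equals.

K = [t=162, t=289]; A = [t=88, t=106].
Compare endpoints: K.start > A.start, K.start > A.end, K.end > A.start, K.end > A.end.
That pattern is 'after'.

after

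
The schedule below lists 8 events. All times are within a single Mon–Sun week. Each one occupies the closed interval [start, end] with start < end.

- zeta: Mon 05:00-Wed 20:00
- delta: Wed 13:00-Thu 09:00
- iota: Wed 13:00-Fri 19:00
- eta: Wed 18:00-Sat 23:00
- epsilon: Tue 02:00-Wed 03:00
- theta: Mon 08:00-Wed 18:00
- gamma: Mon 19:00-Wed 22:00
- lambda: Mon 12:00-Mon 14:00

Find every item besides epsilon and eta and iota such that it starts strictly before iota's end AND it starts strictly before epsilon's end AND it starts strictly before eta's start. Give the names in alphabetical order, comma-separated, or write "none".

gamma, lambda, theta, zeta

Conditions: its start is strictly before iota's end (X.start < Fri 19:00) AND its start is strictly before epsilon's end (X.start < Wed 03:00) AND its start is strictly before eta's start (X.start < Wed 18:00).
delta: start Wed 13:00 < Fri 19:00? ✓; start Wed 13:00 < Wed 03:00? ✗; start Wed 13:00 < Wed 18:00? ✓ → no.
gamma: start Mon 19:00 < Fri 19:00? ✓; start Mon 19:00 < Wed 03:00? ✓; start Mon 19:00 < Wed 18:00? ✓ → yes.
lambda: start Mon 12:00 < Fri 19:00? ✓; start Mon 12:00 < Wed 03:00? ✓; start Mon 12:00 < Wed 18:00? ✓ → yes.
theta: start Mon 08:00 < Fri 19:00? ✓; start Mon 08:00 < Wed 03:00? ✓; start Mon 08:00 < Wed 18:00? ✓ → yes.
zeta: start Mon 05:00 < Fri 19:00? ✓; start Mon 05:00 < Wed 03:00? ✓; start Mon 05:00 < Wed 18:00? ✓ → yes.
Result: gamma, lambda, theta, zeta.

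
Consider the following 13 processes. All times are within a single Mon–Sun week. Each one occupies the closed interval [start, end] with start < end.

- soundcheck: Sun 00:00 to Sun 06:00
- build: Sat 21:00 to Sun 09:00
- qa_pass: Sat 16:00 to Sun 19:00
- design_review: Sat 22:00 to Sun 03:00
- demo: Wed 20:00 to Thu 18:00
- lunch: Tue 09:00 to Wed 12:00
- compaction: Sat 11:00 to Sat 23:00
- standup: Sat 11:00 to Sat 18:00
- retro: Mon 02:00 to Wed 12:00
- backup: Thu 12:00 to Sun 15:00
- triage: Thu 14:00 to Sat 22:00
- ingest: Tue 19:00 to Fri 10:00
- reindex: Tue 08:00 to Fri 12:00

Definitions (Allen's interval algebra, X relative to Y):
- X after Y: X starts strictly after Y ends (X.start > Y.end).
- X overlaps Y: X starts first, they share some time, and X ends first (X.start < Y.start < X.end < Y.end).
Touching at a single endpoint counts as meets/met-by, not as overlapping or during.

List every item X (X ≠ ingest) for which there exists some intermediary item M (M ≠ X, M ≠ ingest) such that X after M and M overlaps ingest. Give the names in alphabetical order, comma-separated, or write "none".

Target ingest = [Tue 19:00, Fri 10:00].
Intermediaries M with M overlaps ingest: lunch, retro.
Via lunch — items with X after lunch: backup, build, compaction, demo, design_review, qa_pass, soundcheck, standup, triage.
Via retro — items with X after retro: backup, build, compaction, demo, design_review, qa_pass, soundcheck, standup, triage.
Union: backup, build, compaction, demo, design_review, qa_pass, soundcheck, standup, triage.

backup, build, compaction, demo, design_review, qa_pass, soundcheck, standup, triage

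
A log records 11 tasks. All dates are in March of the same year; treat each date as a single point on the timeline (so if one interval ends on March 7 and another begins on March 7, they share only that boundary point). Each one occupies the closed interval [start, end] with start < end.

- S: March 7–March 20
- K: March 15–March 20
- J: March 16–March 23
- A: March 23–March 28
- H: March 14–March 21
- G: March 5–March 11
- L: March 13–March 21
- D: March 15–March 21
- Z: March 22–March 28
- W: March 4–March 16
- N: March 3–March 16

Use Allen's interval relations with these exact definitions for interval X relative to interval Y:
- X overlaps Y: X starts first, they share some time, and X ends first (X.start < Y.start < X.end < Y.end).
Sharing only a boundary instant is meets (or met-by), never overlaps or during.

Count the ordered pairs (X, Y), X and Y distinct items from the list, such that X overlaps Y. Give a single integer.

20

Checking all 110 ordered pairs for relation 'overlaps'; matching pairs in alphabetical order:
(D, J): D overlaps J ✓
(G, S): G overlaps S ✓
(H, J): H overlaps J ✓
(J, Z): J overlaps Z ✓
(K, J): K overlaps J ✓
(L, J): L overlaps J ✓
(N, D): N overlaps D ✓
(N, H): N overlaps H ✓
(N, K): N overlaps K ✓
(N, L): N overlaps L ✓
(N, S): N overlaps S ✓
(S, D): S overlaps D ✓
(S, H): S overlaps H ✓
(S, J): S overlaps J ✓
(S, L): S overlaps L ✓
(W, D): W overlaps D ✓
(W, H): W overlaps H ✓
(W, K): W overlaps K ✓
(W, L): W overlaps L ✓
(W, S): W overlaps S ✓
Count: 20.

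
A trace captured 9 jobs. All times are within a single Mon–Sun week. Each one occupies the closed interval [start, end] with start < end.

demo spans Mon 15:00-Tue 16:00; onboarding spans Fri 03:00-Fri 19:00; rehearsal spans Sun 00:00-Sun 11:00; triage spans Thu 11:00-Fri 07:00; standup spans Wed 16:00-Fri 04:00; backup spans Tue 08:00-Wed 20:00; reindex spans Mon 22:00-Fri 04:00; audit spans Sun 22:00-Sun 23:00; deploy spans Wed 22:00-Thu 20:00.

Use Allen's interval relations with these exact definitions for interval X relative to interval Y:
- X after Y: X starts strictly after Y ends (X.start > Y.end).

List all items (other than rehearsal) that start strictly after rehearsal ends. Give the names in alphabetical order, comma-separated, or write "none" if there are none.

audit

Target rehearsal = [Sun 00:00, Sun 11:00].
audit [Sun 22:00, Sun 23:00] → after → yes.
backup [Tue 08:00, Wed 20:00] → before → no.
demo [Mon 15:00, Tue 16:00] → before → no.
deploy [Wed 22:00, Thu 20:00] → before → no.
onboarding [Fri 03:00, Fri 19:00] → before → no.
reindex [Mon 22:00, Fri 04:00] → before → no.
standup [Wed 16:00, Fri 04:00] → before → no.
triage [Thu 11:00, Fri 07:00] → before → no.
Result: audit.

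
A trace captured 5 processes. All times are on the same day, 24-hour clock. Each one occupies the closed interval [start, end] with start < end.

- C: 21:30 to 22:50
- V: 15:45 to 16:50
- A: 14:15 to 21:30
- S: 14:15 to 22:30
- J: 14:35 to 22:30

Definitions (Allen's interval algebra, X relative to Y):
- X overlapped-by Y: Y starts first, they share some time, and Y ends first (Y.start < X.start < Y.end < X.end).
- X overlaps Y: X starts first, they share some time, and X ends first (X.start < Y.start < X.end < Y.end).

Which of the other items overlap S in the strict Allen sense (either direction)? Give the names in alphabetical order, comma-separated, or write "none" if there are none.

C

Target S = [14:15, 22:30].
A [14:15, 21:30] → starts → no.
C [21:30, 22:50] → overlapped-by → yes.
J [14:35, 22:30] → finishes → no.
V [15:45, 16:50] → during → no.
Result: C.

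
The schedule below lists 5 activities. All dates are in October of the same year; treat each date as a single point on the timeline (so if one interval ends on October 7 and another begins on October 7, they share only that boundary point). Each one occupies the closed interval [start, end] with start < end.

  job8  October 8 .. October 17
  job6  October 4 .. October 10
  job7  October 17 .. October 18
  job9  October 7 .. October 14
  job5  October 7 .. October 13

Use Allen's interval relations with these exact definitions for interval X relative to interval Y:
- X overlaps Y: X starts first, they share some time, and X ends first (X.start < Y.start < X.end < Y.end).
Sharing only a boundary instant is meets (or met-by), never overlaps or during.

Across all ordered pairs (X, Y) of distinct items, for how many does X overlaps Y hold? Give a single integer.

5

Checking all 20 ordered pairs for relation 'overlaps'; matching pairs in alphabetical order:
(job5, job8): job5 overlaps job8 ✓
(job6, job5): job6 overlaps job5 ✓
(job6, job8): job6 overlaps job8 ✓
(job6, job9): job6 overlaps job9 ✓
(job9, job8): job9 overlaps job8 ✓
Count: 5.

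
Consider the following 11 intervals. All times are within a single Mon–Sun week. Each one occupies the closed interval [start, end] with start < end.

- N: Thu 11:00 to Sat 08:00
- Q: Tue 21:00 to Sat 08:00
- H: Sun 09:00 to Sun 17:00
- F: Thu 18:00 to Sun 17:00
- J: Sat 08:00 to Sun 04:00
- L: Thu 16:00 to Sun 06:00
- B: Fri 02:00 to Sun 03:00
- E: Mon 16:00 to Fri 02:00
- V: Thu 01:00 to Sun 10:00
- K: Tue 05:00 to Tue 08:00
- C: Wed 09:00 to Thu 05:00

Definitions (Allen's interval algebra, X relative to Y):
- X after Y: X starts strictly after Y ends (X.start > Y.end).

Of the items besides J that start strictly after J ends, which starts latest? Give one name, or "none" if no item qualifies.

Target J = [Sat 08:00, Sun 04:00].
B [Fri 02:00, Sun 03:00] → overlaps → excluded.
C [Wed 09:00, Thu 05:00] → before → excluded.
E [Mon 16:00, Fri 02:00] → before → excluded.
F [Thu 18:00, Sun 17:00] → contains → excluded.
H [Sun 09:00, Sun 17:00] → after → candidate.
K [Tue 05:00, Tue 08:00] → before → excluded.
L [Thu 16:00, Sun 06:00] → contains → excluded.
N [Thu 11:00, Sat 08:00] → meets → excluded.
Q [Tue 21:00, Sat 08:00] → meets → excluded.
V [Thu 01:00, Sun 10:00] → contains → excluded.
Among candidates, latest start is Sun 09:00 → H.

H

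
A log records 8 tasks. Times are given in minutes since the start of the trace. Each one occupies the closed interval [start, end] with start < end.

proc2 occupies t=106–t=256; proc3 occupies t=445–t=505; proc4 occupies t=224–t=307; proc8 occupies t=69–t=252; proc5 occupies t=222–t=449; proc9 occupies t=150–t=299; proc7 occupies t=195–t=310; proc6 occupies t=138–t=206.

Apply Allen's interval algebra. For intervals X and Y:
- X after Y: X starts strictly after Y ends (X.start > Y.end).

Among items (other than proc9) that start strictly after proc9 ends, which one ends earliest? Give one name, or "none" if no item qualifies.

proc3

Target proc9 = [t=150, t=299].
proc2 [t=106, t=256] → overlaps → excluded.
proc3 [t=445, t=505] → after → candidate.
proc4 [t=224, t=307] → overlapped-by → excluded.
proc5 [t=222, t=449] → overlapped-by → excluded.
proc6 [t=138, t=206] → overlaps → excluded.
proc7 [t=195, t=310] → overlapped-by → excluded.
proc8 [t=69, t=252] → overlaps → excluded.
Among candidates, earliest end is t=505 → proc3.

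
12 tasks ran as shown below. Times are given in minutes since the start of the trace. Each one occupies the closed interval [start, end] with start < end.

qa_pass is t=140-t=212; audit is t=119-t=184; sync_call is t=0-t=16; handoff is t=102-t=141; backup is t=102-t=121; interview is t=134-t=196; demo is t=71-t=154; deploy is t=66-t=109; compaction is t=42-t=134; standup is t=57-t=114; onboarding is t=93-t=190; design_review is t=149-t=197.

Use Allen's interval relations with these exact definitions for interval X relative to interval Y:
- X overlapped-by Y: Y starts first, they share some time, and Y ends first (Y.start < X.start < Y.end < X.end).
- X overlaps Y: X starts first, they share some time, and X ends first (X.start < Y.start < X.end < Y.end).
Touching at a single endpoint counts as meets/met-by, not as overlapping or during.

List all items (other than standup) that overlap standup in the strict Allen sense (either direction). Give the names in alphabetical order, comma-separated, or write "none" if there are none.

Target standup = [t=57, t=114].
audit [t=119, t=184] → after → no.
backup [t=102, t=121] → overlapped-by → yes.
compaction [t=42, t=134] → contains → no.
demo [t=71, t=154] → overlapped-by → yes.
deploy [t=66, t=109] → during → no.
design_review [t=149, t=197] → after → no.
handoff [t=102, t=141] → overlapped-by → yes.
interview [t=134, t=196] → after → no.
onboarding [t=93, t=190] → overlapped-by → yes.
qa_pass [t=140, t=212] → after → no.
sync_call [t=0, t=16] → before → no.
Result: backup, demo, handoff, onboarding.

backup, demo, handoff, onboarding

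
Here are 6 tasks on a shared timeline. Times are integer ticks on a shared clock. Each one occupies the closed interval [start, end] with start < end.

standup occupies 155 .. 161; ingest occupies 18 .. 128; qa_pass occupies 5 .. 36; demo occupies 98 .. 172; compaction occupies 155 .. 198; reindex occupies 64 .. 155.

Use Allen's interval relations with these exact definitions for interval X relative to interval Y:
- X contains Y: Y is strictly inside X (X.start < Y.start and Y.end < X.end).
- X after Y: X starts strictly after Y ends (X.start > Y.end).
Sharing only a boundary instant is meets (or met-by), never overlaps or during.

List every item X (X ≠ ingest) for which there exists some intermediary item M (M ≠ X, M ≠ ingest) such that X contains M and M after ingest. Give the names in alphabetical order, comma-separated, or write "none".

demo

Target ingest = [18, 128].
Intermediaries M with M after ingest: compaction, standup.
Via compaction — items with X contains compaction: none.
Via standup — items with X contains standup: demo.
Union: demo.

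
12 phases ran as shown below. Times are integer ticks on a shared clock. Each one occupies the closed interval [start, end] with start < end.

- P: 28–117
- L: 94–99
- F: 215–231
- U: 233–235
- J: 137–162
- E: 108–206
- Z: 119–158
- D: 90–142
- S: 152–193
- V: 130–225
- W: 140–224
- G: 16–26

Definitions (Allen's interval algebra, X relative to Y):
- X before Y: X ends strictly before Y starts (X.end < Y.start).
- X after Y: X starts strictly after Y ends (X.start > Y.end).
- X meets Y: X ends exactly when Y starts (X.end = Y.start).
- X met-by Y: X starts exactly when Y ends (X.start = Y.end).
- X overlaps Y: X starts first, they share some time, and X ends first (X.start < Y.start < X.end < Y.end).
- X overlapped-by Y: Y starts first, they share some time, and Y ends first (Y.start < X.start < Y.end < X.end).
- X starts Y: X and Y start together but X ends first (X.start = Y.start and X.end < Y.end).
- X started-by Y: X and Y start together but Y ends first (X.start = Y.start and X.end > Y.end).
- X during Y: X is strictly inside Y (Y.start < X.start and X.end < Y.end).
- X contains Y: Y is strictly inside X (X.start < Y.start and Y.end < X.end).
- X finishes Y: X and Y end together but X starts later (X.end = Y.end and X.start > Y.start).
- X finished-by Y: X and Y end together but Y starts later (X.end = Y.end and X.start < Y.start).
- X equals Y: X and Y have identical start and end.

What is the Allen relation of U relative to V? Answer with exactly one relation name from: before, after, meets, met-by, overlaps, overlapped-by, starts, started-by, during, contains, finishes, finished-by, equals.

after

U = [233, 235]; V = [130, 225].
Compare endpoints: U.start > V.start, U.start > V.end, U.end > V.start, U.end > V.end.
That pattern is 'after'.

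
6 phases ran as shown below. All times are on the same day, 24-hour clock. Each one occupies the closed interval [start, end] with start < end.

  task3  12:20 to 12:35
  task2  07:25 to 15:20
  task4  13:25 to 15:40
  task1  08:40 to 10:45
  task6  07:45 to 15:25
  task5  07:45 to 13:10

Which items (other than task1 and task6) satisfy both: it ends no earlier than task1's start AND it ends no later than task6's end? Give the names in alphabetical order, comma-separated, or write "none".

Conditions: its end is no earlier than task1's start (X.end >= 08:40) AND its end is no later than task6's end (X.end <= 15:25).
task2: end 15:20 >= 08:40? ✓; end 15:20 <= 15:25? ✓ → yes.
task3: end 12:35 >= 08:40? ✓; end 12:35 <= 15:25? ✓ → yes.
task4: end 15:40 >= 08:40? ✓; end 15:40 <= 15:25? ✗ → no.
task5: end 13:10 >= 08:40? ✓; end 13:10 <= 15:25? ✓ → yes.
Result: task2, task3, task5.

task2, task3, task5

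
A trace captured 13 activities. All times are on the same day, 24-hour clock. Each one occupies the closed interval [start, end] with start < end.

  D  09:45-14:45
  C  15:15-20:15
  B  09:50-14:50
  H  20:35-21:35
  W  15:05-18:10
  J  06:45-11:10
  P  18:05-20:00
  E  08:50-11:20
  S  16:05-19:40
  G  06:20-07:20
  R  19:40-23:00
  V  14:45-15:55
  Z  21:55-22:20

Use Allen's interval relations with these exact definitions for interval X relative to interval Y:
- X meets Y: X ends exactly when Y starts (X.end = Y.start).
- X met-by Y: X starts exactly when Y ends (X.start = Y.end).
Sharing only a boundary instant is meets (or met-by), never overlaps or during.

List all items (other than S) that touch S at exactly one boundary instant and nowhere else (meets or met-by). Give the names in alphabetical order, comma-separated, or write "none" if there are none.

R

Target S = [16:05, 19:40].
B [09:50, 14:50] → before → no.
C [15:15, 20:15] → contains → no.
D [09:45, 14:45] → before → no.
E [08:50, 11:20] → before → no.
G [06:20, 07:20] → before → no.
H [20:35, 21:35] → after → no.
J [06:45, 11:10] → before → no.
P [18:05, 20:00] → overlapped-by → no.
R [19:40, 23:00] → met-by → yes.
V [14:45, 15:55] → before → no.
W [15:05, 18:10] → overlaps → no.
Z [21:55, 22:20] → after → no.
Result: R.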